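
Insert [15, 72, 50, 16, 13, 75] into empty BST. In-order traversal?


Insert 15: root
Insert 72: R from 15
Insert 50: R from 15 -> L from 72
Insert 16: R from 15 -> L from 72 -> L from 50
Insert 13: L from 15
Insert 75: R from 15 -> R from 72

In-order: [13, 15, 16, 50, 72, 75]


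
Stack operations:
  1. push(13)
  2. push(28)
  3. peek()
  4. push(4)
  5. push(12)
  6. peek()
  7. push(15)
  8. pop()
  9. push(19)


push(13) -> [13]
push(28) -> [13, 28]
peek()->28
push(4) -> [13, 28, 4]
push(12) -> [13, 28, 4, 12]
peek()->12
push(15) -> [13, 28, 4, 12, 15]
pop()->15, [13, 28, 4, 12]
push(19) -> [13, 28, 4, 12, 19]

Final stack: [13, 28, 4, 12, 19]


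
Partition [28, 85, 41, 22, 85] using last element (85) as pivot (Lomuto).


Pivot: 85
  28 <= 85: advance i (no swap)
  85 <= 85: advance i (no swap)
  41 <= 85: advance i (no swap)
  22 <= 85: advance i (no swap)
Place pivot at 4: [28, 85, 41, 22, 85]

Partitioned: [28, 85, 41, 22, 85]


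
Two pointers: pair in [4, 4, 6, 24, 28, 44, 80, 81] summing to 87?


lo=0(4)+hi=7(81)=85
lo=1(4)+hi=7(81)=85
lo=2(6)+hi=7(81)=87

Yes: 6+81=87


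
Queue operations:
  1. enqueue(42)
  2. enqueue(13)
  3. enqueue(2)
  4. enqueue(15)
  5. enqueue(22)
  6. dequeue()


enqueue(42) -> [42]
enqueue(13) -> [42, 13]
enqueue(2) -> [42, 13, 2]
enqueue(15) -> [42, 13, 2, 15]
enqueue(22) -> [42, 13, 2, 15, 22]
dequeue()->42, [13, 2, 15, 22]

Final queue: [13, 2, 15, 22]


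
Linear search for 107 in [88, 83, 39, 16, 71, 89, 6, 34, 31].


i=0: 88!=107
i=1: 83!=107
i=2: 39!=107
i=3: 16!=107
i=4: 71!=107
i=5: 89!=107
i=6: 6!=107
i=7: 34!=107
i=8: 31!=107

Not found, 9 comps


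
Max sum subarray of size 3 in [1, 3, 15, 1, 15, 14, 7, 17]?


[0:3]: 19
[1:4]: 19
[2:5]: 31
[3:6]: 30
[4:7]: 36
[5:8]: 38

Max: 38 at [5:8]


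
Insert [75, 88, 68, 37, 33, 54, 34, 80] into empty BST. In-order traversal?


Insert 75: root
Insert 88: R from 75
Insert 68: L from 75
Insert 37: L from 75 -> L from 68
Insert 33: L from 75 -> L from 68 -> L from 37
Insert 54: L from 75 -> L from 68 -> R from 37
Insert 34: L from 75 -> L from 68 -> L from 37 -> R from 33
Insert 80: R from 75 -> L from 88

In-order: [33, 34, 37, 54, 68, 75, 80, 88]


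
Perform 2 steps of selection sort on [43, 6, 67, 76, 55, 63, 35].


Initial: [43, 6, 67, 76, 55, 63, 35]
Step 1: min=6 at 1
  Swap: [6, 43, 67, 76, 55, 63, 35]
Step 2: min=35 at 6
  Swap: [6, 35, 67, 76, 55, 63, 43]

After 2 steps: [6, 35, 67, 76, 55, 63, 43]


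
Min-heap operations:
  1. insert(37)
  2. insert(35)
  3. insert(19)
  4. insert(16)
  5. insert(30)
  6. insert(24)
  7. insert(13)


insert(37) -> [37]
insert(35) -> [35, 37]
insert(19) -> [19, 37, 35]
insert(16) -> [16, 19, 35, 37]
insert(30) -> [16, 19, 35, 37, 30]
insert(24) -> [16, 19, 24, 37, 30, 35]
insert(13) -> [13, 19, 16, 37, 30, 35, 24]

Final heap: [13, 19, 16, 37, 30, 35, 24]


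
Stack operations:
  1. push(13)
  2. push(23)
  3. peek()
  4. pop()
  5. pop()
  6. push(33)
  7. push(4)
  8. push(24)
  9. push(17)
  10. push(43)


push(13) -> [13]
push(23) -> [13, 23]
peek()->23
pop()->23, [13]
pop()->13, []
push(33) -> [33]
push(4) -> [33, 4]
push(24) -> [33, 4, 24]
push(17) -> [33, 4, 24, 17]
push(43) -> [33, 4, 24, 17, 43]

Final stack: [33, 4, 24, 17, 43]


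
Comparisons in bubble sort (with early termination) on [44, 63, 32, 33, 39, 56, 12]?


Algorithm: bubble sort (with early termination)
Input: [44, 63, 32, 33, 39, 56, 12]
Sorted: [12, 32, 33, 39, 44, 56, 63]

21


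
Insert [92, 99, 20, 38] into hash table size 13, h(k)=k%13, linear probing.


Insert 92: h=1 -> slot 1
Insert 99: h=8 -> slot 8
Insert 20: h=7 -> slot 7
Insert 38: h=12 -> slot 12

Table: [None, 92, None, None, None, None, None, 20, 99, None, None, None, 38]


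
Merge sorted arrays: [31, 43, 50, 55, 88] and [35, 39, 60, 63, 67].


Take 31 from A
Take 35 from B
Take 39 from B
Take 43 from A
Take 50 from A
Take 55 from A
Take 60 from B
Take 63 from B
Take 67 from B

Merged: [31, 35, 39, 43, 50, 55, 60, 63, 67, 88]


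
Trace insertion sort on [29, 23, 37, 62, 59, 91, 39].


Initial: [29, 23, 37, 62, 59, 91, 39]
Insert 23: [23, 29, 37, 62, 59, 91, 39]
Insert 37: [23, 29, 37, 62, 59, 91, 39]
Insert 62: [23, 29, 37, 62, 59, 91, 39]
Insert 59: [23, 29, 37, 59, 62, 91, 39]
Insert 91: [23, 29, 37, 59, 62, 91, 39]
Insert 39: [23, 29, 37, 39, 59, 62, 91]

Sorted: [23, 29, 37, 39, 59, 62, 91]


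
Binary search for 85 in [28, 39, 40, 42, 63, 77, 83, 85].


Step 1: lo=0, hi=7, mid=3, val=42
Step 2: lo=4, hi=7, mid=5, val=77
Step 3: lo=6, hi=7, mid=6, val=83
Step 4: lo=7, hi=7, mid=7, val=85

Found at index 7


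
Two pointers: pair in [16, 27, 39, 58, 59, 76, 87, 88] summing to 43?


lo=0(16)+hi=7(88)=104
lo=0(16)+hi=6(87)=103
lo=0(16)+hi=5(76)=92
lo=0(16)+hi=4(59)=75
lo=0(16)+hi=3(58)=74
lo=0(16)+hi=2(39)=55
lo=0(16)+hi=1(27)=43

Yes: 16+27=43


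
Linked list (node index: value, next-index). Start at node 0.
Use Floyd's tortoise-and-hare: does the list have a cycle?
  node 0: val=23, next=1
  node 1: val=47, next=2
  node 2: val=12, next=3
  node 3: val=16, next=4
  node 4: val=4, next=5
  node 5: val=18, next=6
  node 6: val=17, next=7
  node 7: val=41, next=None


Floyd's tortoise (slow, +1) and hare (fast, +2):
  init: slow=0, fast=0
  step 1: slow=1, fast=2
  step 2: slow=2, fast=4
  step 3: slow=3, fast=6
  step 4: fast 6->7->None, no cycle

Cycle: no


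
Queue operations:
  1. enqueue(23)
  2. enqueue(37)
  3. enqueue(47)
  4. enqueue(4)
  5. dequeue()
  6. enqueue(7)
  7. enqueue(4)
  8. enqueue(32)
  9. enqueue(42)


enqueue(23) -> [23]
enqueue(37) -> [23, 37]
enqueue(47) -> [23, 37, 47]
enqueue(4) -> [23, 37, 47, 4]
dequeue()->23, [37, 47, 4]
enqueue(7) -> [37, 47, 4, 7]
enqueue(4) -> [37, 47, 4, 7, 4]
enqueue(32) -> [37, 47, 4, 7, 4, 32]
enqueue(42) -> [37, 47, 4, 7, 4, 32, 42]

Final queue: [37, 47, 4, 7, 4, 32, 42]


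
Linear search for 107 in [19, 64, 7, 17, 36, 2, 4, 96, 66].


i=0: 19!=107
i=1: 64!=107
i=2: 7!=107
i=3: 17!=107
i=4: 36!=107
i=5: 2!=107
i=6: 4!=107
i=7: 96!=107
i=8: 66!=107

Not found, 9 comps


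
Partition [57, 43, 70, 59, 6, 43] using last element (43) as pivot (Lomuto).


Pivot: 43
  43 <= 43: swap -> [43, 57, 70, 59, 6, 43]
  6 <= 43: swap -> [43, 6, 70, 59, 57, 43]
Place pivot at 2: [43, 6, 43, 59, 57, 70]

Partitioned: [43, 6, 43, 59, 57, 70]


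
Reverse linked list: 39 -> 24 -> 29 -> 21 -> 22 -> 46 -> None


Step 1: curr=39, set curr.next=prev(None) | reversed so far: 39
Step 2: curr=24, set curr.next=prev(39) | reversed so far: 24 -> 39
Step 3: curr=29, set curr.next=prev(24) | reversed so far: 29 -> 24 -> 39
Step 4: curr=21, set curr.next=prev(29) | reversed so far: 21 -> 29 -> 24 -> 39
Step 5: curr=22, set curr.next=prev(21) | reversed so far: 22 -> 21 -> 29 -> 24 -> 39
Step 6: curr=46, set curr.next=prev(22) | reversed so far: 46 -> 22 -> 21 -> 29 -> 24 -> 39

46 -> 22 -> 21 -> 29 -> 24 -> 39 -> None


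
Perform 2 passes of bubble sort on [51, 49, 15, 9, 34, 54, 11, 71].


Initial: [51, 49, 15, 9, 34, 54, 11, 71]
Pass 1: [49, 15, 9, 34, 51, 11, 54, 71] (5 swaps)
Pass 2: [15, 9, 34, 49, 11, 51, 54, 71] (4 swaps)

After 2 passes: [15, 9, 34, 49, 11, 51, 54, 71]


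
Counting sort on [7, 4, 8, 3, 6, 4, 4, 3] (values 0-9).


Input: [7, 4, 8, 3, 6, 4, 4, 3]
Counts: [0, 0, 0, 2, 3, 0, 1, 1, 1, 0]

Sorted: [3, 3, 4, 4, 4, 6, 7, 8]


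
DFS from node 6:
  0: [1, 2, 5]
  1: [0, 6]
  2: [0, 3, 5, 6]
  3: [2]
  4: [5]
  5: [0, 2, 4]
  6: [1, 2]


Visit 6, push [2, 1]
Visit 1, push [0]
Visit 0, push [5, 2]
Visit 2, push [5, 3]
Visit 3, push []
Visit 5, push [4]
Visit 4, push []

DFS order: [6, 1, 0, 2, 3, 5, 4]


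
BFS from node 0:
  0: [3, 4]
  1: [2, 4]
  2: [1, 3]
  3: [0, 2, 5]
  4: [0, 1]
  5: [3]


Visit 0, enqueue [3, 4]
Visit 3, enqueue [2, 5]
Visit 4, enqueue [1]
Visit 2, enqueue []
Visit 5, enqueue []
Visit 1, enqueue []

BFS order: [0, 3, 4, 2, 5, 1]


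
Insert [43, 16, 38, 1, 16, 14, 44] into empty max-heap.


Insert 43: [43]
Insert 16: [43, 16]
Insert 38: [43, 16, 38]
Insert 1: [43, 16, 38, 1]
Insert 16: [43, 16, 38, 1, 16]
Insert 14: [43, 16, 38, 1, 16, 14]
Insert 44: [44, 16, 43, 1, 16, 14, 38]

Final heap: [44, 16, 43, 1, 16, 14, 38]


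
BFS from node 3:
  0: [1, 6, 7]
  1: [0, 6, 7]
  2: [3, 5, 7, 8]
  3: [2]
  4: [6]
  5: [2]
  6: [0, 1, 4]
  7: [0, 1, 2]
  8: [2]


Visit 3, enqueue [2]
Visit 2, enqueue [5, 7, 8]
Visit 5, enqueue []
Visit 7, enqueue [0, 1]
Visit 8, enqueue []
Visit 0, enqueue [6]
Visit 1, enqueue []
Visit 6, enqueue [4]
Visit 4, enqueue []

BFS order: [3, 2, 5, 7, 8, 0, 1, 6, 4]


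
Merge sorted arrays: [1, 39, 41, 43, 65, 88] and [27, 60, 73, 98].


Take 1 from A
Take 27 from B
Take 39 from A
Take 41 from A
Take 43 from A
Take 60 from B
Take 65 from A
Take 73 from B
Take 88 from A

Merged: [1, 27, 39, 41, 43, 60, 65, 73, 88, 98]


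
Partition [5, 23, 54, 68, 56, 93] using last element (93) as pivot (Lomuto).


Pivot: 93
  5 <= 93: advance i (no swap)
  23 <= 93: advance i (no swap)
  54 <= 93: advance i (no swap)
  68 <= 93: advance i (no swap)
  56 <= 93: advance i (no swap)
Place pivot at 5: [5, 23, 54, 68, 56, 93]

Partitioned: [5, 23, 54, 68, 56, 93]


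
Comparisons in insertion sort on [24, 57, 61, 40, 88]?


Algorithm: insertion sort
Input: [24, 57, 61, 40, 88]
Sorted: [24, 40, 57, 61, 88]

6


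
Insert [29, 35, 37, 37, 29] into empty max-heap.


Insert 29: [29]
Insert 35: [35, 29]
Insert 37: [37, 29, 35]
Insert 37: [37, 37, 35, 29]
Insert 29: [37, 37, 35, 29, 29]

Final heap: [37, 37, 35, 29, 29]


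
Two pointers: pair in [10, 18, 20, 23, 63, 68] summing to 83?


lo=0(10)+hi=5(68)=78
lo=1(18)+hi=5(68)=86
lo=1(18)+hi=4(63)=81
lo=2(20)+hi=4(63)=83

Yes: 20+63=83


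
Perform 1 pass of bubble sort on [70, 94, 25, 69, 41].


Initial: [70, 94, 25, 69, 41]
Pass 1: [70, 25, 69, 41, 94] (3 swaps)

After 1 pass: [70, 25, 69, 41, 94]


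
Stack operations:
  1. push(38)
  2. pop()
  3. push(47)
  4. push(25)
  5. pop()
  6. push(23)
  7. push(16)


push(38) -> [38]
pop()->38, []
push(47) -> [47]
push(25) -> [47, 25]
pop()->25, [47]
push(23) -> [47, 23]
push(16) -> [47, 23, 16]

Final stack: [47, 23, 16]


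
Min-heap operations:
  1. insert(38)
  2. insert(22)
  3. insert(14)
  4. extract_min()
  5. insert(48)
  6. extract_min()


insert(38) -> [38]
insert(22) -> [22, 38]
insert(14) -> [14, 38, 22]
extract_min()->14, [22, 38]
insert(48) -> [22, 38, 48]
extract_min()->22, [38, 48]

Final heap: [38, 48]


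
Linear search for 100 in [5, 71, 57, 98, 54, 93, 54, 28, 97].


i=0: 5!=100
i=1: 71!=100
i=2: 57!=100
i=3: 98!=100
i=4: 54!=100
i=5: 93!=100
i=6: 54!=100
i=7: 28!=100
i=8: 97!=100

Not found, 9 comps


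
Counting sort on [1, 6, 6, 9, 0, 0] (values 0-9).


Input: [1, 6, 6, 9, 0, 0]
Counts: [2, 1, 0, 0, 0, 0, 2, 0, 0, 1]

Sorted: [0, 0, 1, 6, 6, 9]


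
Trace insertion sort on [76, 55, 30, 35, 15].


Initial: [76, 55, 30, 35, 15]
Insert 55: [55, 76, 30, 35, 15]
Insert 30: [30, 55, 76, 35, 15]
Insert 35: [30, 35, 55, 76, 15]
Insert 15: [15, 30, 35, 55, 76]

Sorted: [15, 30, 35, 55, 76]


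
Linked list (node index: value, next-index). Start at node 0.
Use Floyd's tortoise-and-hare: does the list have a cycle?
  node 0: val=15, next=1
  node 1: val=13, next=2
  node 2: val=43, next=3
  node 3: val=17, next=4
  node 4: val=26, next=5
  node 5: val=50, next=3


Floyd's tortoise (slow, +1) and hare (fast, +2):
  init: slow=0, fast=0
  step 1: slow=1, fast=2
  step 2: slow=2, fast=4
  step 3: slow=3, fast=3
  slow == fast at node 3: cycle detected

Cycle: yes


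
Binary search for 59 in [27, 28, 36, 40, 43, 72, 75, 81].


Step 1: lo=0, hi=7, mid=3, val=40
Step 2: lo=4, hi=7, mid=5, val=72
Step 3: lo=4, hi=4, mid=4, val=43

Not found


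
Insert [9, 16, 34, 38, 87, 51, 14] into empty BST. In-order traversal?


Insert 9: root
Insert 16: R from 9
Insert 34: R from 9 -> R from 16
Insert 38: R from 9 -> R from 16 -> R from 34
Insert 87: R from 9 -> R from 16 -> R from 34 -> R from 38
Insert 51: R from 9 -> R from 16 -> R from 34 -> R from 38 -> L from 87
Insert 14: R from 9 -> L from 16

In-order: [9, 14, 16, 34, 38, 51, 87]


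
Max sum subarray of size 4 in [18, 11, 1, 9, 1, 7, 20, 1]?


[0:4]: 39
[1:5]: 22
[2:6]: 18
[3:7]: 37
[4:8]: 29

Max: 39 at [0:4]


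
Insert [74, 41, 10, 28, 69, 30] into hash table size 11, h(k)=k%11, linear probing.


Insert 74: h=8 -> slot 8
Insert 41: h=8, 1 probes -> slot 9
Insert 10: h=10 -> slot 10
Insert 28: h=6 -> slot 6
Insert 69: h=3 -> slot 3
Insert 30: h=8, 3 probes -> slot 0

Table: [30, None, None, 69, None, None, 28, None, 74, 41, 10]


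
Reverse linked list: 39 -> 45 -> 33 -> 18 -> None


Step 1: curr=39, set curr.next=prev(None) | reversed so far: 39
Step 2: curr=45, set curr.next=prev(39) | reversed so far: 45 -> 39
Step 3: curr=33, set curr.next=prev(45) | reversed so far: 33 -> 45 -> 39
Step 4: curr=18, set curr.next=prev(33) | reversed so far: 18 -> 33 -> 45 -> 39

18 -> 33 -> 45 -> 39 -> None


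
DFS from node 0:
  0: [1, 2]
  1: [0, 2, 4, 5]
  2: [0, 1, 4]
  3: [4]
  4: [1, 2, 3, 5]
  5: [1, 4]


Visit 0, push [2, 1]
Visit 1, push [5, 4, 2]
Visit 2, push [4]
Visit 4, push [5, 3]
Visit 3, push []
Visit 5, push []

DFS order: [0, 1, 2, 4, 3, 5]


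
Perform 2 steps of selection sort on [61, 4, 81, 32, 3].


Initial: [61, 4, 81, 32, 3]
Step 1: min=3 at 4
  Swap: [3, 4, 81, 32, 61]
Step 2: min=4 at 1
  Swap: [3, 4, 81, 32, 61]

After 2 steps: [3, 4, 81, 32, 61]


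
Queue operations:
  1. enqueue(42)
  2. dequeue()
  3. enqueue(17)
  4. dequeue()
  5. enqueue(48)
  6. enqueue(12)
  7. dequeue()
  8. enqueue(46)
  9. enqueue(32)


enqueue(42) -> [42]
dequeue()->42, []
enqueue(17) -> [17]
dequeue()->17, []
enqueue(48) -> [48]
enqueue(12) -> [48, 12]
dequeue()->48, [12]
enqueue(46) -> [12, 46]
enqueue(32) -> [12, 46, 32]

Final queue: [12, 46, 32]


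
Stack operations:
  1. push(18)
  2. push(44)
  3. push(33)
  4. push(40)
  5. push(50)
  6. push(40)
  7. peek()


push(18) -> [18]
push(44) -> [18, 44]
push(33) -> [18, 44, 33]
push(40) -> [18, 44, 33, 40]
push(50) -> [18, 44, 33, 40, 50]
push(40) -> [18, 44, 33, 40, 50, 40]
peek()->40

Final stack: [18, 44, 33, 40, 50, 40]


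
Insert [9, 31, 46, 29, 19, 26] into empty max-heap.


Insert 9: [9]
Insert 31: [31, 9]
Insert 46: [46, 9, 31]
Insert 29: [46, 29, 31, 9]
Insert 19: [46, 29, 31, 9, 19]
Insert 26: [46, 29, 31, 9, 19, 26]

Final heap: [46, 29, 31, 9, 19, 26]


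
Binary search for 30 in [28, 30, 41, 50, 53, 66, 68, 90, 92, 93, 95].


Step 1: lo=0, hi=10, mid=5, val=66
Step 2: lo=0, hi=4, mid=2, val=41
Step 3: lo=0, hi=1, mid=0, val=28
Step 4: lo=1, hi=1, mid=1, val=30

Found at index 1


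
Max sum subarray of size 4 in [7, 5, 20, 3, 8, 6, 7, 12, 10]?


[0:4]: 35
[1:5]: 36
[2:6]: 37
[3:7]: 24
[4:8]: 33
[5:9]: 35

Max: 37 at [2:6]


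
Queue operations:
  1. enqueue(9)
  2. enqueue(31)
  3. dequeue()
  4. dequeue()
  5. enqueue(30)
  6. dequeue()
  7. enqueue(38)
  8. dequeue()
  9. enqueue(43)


enqueue(9) -> [9]
enqueue(31) -> [9, 31]
dequeue()->9, [31]
dequeue()->31, []
enqueue(30) -> [30]
dequeue()->30, []
enqueue(38) -> [38]
dequeue()->38, []
enqueue(43) -> [43]

Final queue: [43]


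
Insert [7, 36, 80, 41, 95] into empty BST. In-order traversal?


Insert 7: root
Insert 36: R from 7
Insert 80: R from 7 -> R from 36
Insert 41: R from 7 -> R from 36 -> L from 80
Insert 95: R from 7 -> R from 36 -> R from 80

In-order: [7, 36, 41, 80, 95]


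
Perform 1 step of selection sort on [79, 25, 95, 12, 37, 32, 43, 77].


Initial: [79, 25, 95, 12, 37, 32, 43, 77]
Step 1: min=12 at 3
  Swap: [12, 25, 95, 79, 37, 32, 43, 77]

After 1 step: [12, 25, 95, 79, 37, 32, 43, 77]


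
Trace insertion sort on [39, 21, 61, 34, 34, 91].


Initial: [39, 21, 61, 34, 34, 91]
Insert 21: [21, 39, 61, 34, 34, 91]
Insert 61: [21, 39, 61, 34, 34, 91]
Insert 34: [21, 34, 39, 61, 34, 91]
Insert 34: [21, 34, 34, 39, 61, 91]
Insert 91: [21, 34, 34, 39, 61, 91]

Sorted: [21, 34, 34, 39, 61, 91]


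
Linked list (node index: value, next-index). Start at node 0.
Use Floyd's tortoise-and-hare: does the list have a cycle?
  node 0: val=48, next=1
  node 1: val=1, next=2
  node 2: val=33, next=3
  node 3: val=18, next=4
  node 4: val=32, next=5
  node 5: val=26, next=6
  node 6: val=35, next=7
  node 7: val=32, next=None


Floyd's tortoise (slow, +1) and hare (fast, +2):
  init: slow=0, fast=0
  step 1: slow=1, fast=2
  step 2: slow=2, fast=4
  step 3: slow=3, fast=6
  step 4: fast 6->7->None, no cycle

Cycle: no


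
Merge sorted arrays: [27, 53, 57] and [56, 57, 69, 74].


Take 27 from A
Take 53 from A
Take 56 from B
Take 57 from A

Merged: [27, 53, 56, 57, 57, 69, 74]


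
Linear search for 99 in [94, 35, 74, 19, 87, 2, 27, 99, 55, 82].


i=0: 94!=99
i=1: 35!=99
i=2: 74!=99
i=3: 19!=99
i=4: 87!=99
i=5: 2!=99
i=6: 27!=99
i=7: 99==99 found!

Found at 7, 8 comps


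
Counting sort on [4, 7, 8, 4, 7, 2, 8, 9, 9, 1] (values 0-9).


Input: [4, 7, 8, 4, 7, 2, 8, 9, 9, 1]
Counts: [0, 1, 1, 0, 2, 0, 0, 2, 2, 2]

Sorted: [1, 2, 4, 4, 7, 7, 8, 8, 9, 9]


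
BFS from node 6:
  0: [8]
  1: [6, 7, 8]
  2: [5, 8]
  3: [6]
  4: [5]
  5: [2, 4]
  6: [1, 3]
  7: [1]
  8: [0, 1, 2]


Visit 6, enqueue [1, 3]
Visit 1, enqueue [7, 8]
Visit 3, enqueue []
Visit 7, enqueue []
Visit 8, enqueue [0, 2]
Visit 0, enqueue []
Visit 2, enqueue [5]
Visit 5, enqueue [4]
Visit 4, enqueue []

BFS order: [6, 1, 3, 7, 8, 0, 2, 5, 4]


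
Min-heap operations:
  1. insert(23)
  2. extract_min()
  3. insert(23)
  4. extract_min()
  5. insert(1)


insert(23) -> [23]
extract_min()->23, []
insert(23) -> [23]
extract_min()->23, []
insert(1) -> [1]

Final heap: [1]


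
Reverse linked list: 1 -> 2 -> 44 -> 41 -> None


Step 1: curr=1, set curr.next=prev(None) | reversed so far: 1
Step 2: curr=2, set curr.next=prev(1) | reversed so far: 2 -> 1
Step 3: curr=44, set curr.next=prev(2) | reversed so far: 44 -> 2 -> 1
Step 4: curr=41, set curr.next=prev(44) | reversed so far: 41 -> 44 -> 2 -> 1

41 -> 44 -> 2 -> 1 -> None


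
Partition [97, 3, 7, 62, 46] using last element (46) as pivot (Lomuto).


Pivot: 46
  3 <= 46: swap -> [3, 97, 7, 62, 46]
  7 <= 46: swap -> [3, 7, 97, 62, 46]
Place pivot at 2: [3, 7, 46, 62, 97]

Partitioned: [3, 7, 46, 62, 97]


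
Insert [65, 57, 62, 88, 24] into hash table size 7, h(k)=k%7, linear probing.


Insert 65: h=2 -> slot 2
Insert 57: h=1 -> slot 1
Insert 62: h=6 -> slot 6
Insert 88: h=4 -> slot 4
Insert 24: h=3 -> slot 3

Table: [None, 57, 65, 24, 88, None, 62]


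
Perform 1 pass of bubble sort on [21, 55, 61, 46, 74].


Initial: [21, 55, 61, 46, 74]
Pass 1: [21, 55, 46, 61, 74] (1 swaps)

After 1 pass: [21, 55, 46, 61, 74]


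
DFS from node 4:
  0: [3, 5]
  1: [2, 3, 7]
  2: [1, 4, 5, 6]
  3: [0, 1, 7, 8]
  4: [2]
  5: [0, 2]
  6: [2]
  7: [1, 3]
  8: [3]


Visit 4, push [2]
Visit 2, push [6, 5, 1]
Visit 1, push [7, 3]
Visit 3, push [8, 7, 0]
Visit 0, push [5]
Visit 5, push []
Visit 7, push []
Visit 8, push []
Visit 6, push []

DFS order: [4, 2, 1, 3, 0, 5, 7, 8, 6]


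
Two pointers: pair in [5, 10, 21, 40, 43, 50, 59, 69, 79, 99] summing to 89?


lo=0(5)+hi=9(99)=104
lo=0(5)+hi=8(79)=84
lo=1(10)+hi=8(79)=89

Yes: 10+79=89


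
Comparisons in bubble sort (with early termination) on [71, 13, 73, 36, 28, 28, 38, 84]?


Algorithm: bubble sort (with early termination)
Input: [71, 13, 73, 36, 28, 28, 38, 84]
Sorted: [13, 28, 28, 36, 38, 71, 73, 84]

22


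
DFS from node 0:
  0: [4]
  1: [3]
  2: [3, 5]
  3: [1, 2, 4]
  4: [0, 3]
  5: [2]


Visit 0, push [4]
Visit 4, push [3]
Visit 3, push [2, 1]
Visit 1, push []
Visit 2, push [5]
Visit 5, push []

DFS order: [0, 4, 3, 1, 2, 5]


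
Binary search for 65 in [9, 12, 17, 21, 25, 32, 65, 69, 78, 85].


Step 1: lo=0, hi=9, mid=4, val=25
Step 2: lo=5, hi=9, mid=7, val=69
Step 3: lo=5, hi=6, mid=5, val=32
Step 4: lo=6, hi=6, mid=6, val=65

Found at index 6


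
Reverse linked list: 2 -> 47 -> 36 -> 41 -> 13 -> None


Step 1: curr=2, set curr.next=prev(None) | reversed so far: 2
Step 2: curr=47, set curr.next=prev(2) | reversed so far: 47 -> 2
Step 3: curr=36, set curr.next=prev(47) | reversed so far: 36 -> 47 -> 2
Step 4: curr=41, set curr.next=prev(36) | reversed so far: 41 -> 36 -> 47 -> 2
Step 5: curr=13, set curr.next=prev(41) | reversed so far: 13 -> 41 -> 36 -> 47 -> 2

13 -> 41 -> 36 -> 47 -> 2 -> None


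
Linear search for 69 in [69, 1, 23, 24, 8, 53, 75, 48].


i=0: 69==69 found!

Found at 0, 1 comps


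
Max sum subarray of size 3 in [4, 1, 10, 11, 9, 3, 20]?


[0:3]: 15
[1:4]: 22
[2:5]: 30
[3:6]: 23
[4:7]: 32

Max: 32 at [4:7]


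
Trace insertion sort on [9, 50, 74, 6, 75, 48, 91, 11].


Initial: [9, 50, 74, 6, 75, 48, 91, 11]
Insert 50: [9, 50, 74, 6, 75, 48, 91, 11]
Insert 74: [9, 50, 74, 6, 75, 48, 91, 11]
Insert 6: [6, 9, 50, 74, 75, 48, 91, 11]
Insert 75: [6, 9, 50, 74, 75, 48, 91, 11]
Insert 48: [6, 9, 48, 50, 74, 75, 91, 11]
Insert 91: [6, 9, 48, 50, 74, 75, 91, 11]
Insert 11: [6, 9, 11, 48, 50, 74, 75, 91]

Sorted: [6, 9, 11, 48, 50, 74, 75, 91]


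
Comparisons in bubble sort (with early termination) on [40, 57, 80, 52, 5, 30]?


Algorithm: bubble sort (with early termination)
Input: [40, 57, 80, 52, 5, 30]
Sorted: [5, 30, 40, 52, 57, 80]

15


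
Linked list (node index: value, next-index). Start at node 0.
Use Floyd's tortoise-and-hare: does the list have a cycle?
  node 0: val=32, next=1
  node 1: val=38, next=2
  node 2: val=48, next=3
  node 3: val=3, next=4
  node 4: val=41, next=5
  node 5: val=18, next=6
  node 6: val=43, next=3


Floyd's tortoise (slow, +1) and hare (fast, +2):
  init: slow=0, fast=0
  step 1: slow=1, fast=2
  step 2: slow=2, fast=4
  step 3: slow=3, fast=6
  step 4: slow=4, fast=4
  slow == fast at node 4: cycle detected

Cycle: yes


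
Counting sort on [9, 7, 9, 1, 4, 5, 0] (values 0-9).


Input: [9, 7, 9, 1, 4, 5, 0]
Counts: [1, 1, 0, 0, 1, 1, 0, 1, 0, 2]

Sorted: [0, 1, 4, 5, 7, 9, 9]


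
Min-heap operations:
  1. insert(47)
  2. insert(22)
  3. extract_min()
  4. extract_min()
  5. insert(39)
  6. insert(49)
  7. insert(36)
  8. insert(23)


insert(47) -> [47]
insert(22) -> [22, 47]
extract_min()->22, [47]
extract_min()->47, []
insert(39) -> [39]
insert(49) -> [39, 49]
insert(36) -> [36, 49, 39]
insert(23) -> [23, 36, 39, 49]

Final heap: [23, 36, 39, 49]


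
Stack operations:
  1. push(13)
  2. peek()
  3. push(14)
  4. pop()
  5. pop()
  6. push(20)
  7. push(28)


push(13) -> [13]
peek()->13
push(14) -> [13, 14]
pop()->14, [13]
pop()->13, []
push(20) -> [20]
push(28) -> [20, 28]

Final stack: [20, 28]


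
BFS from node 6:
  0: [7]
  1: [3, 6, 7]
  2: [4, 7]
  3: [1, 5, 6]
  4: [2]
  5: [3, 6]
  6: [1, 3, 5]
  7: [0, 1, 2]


Visit 6, enqueue [1, 3, 5]
Visit 1, enqueue [7]
Visit 3, enqueue []
Visit 5, enqueue []
Visit 7, enqueue [0, 2]
Visit 0, enqueue []
Visit 2, enqueue [4]
Visit 4, enqueue []

BFS order: [6, 1, 3, 5, 7, 0, 2, 4]


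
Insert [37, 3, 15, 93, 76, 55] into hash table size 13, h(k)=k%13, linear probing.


Insert 37: h=11 -> slot 11
Insert 3: h=3 -> slot 3
Insert 15: h=2 -> slot 2
Insert 93: h=2, 2 probes -> slot 4
Insert 76: h=11, 1 probes -> slot 12
Insert 55: h=3, 2 probes -> slot 5

Table: [None, None, 15, 3, 93, 55, None, None, None, None, None, 37, 76]


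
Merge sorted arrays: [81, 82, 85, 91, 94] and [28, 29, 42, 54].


Take 28 from B
Take 29 from B
Take 42 from B
Take 54 from B

Merged: [28, 29, 42, 54, 81, 82, 85, 91, 94]


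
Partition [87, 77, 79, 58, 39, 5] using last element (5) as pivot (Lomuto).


Pivot: 5
Place pivot at 0: [5, 77, 79, 58, 39, 87]

Partitioned: [5, 77, 79, 58, 39, 87]


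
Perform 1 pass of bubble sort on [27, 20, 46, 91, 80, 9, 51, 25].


Initial: [27, 20, 46, 91, 80, 9, 51, 25]
Pass 1: [20, 27, 46, 80, 9, 51, 25, 91] (5 swaps)

After 1 pass: [20, 27, 46, 80, 9, 51, 25, 91]


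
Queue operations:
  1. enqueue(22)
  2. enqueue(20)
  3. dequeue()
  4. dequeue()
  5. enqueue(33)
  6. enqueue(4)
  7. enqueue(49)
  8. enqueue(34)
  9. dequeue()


enqueue(22) -> [22]
enqueue(20) -> [22, 20]
dequeue()->22, [20]
dequeue()->20, []
enqueue(33) -> [33]
enqueue(4) -> [33, 4]
enqueue(49) -> [33, 4, 49]
enqueue(34) -> [33, 4, 49, 34]
dequeue()->33, [4, 49, 34]

Final queue: [4, 49, 34]


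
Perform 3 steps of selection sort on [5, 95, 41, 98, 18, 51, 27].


Initial: [5, 95, 41, 98, 18, 51, 27]
Step 1: min=5 at 0
  Swap: [5, 95, 41, 98, 18, 51, 27]
Step 2: min=18 at 4
  Swap: [5, 18, 41, 98, 95, 51, 27]
Step 3: min=27 at 6
  Swap: [5, 18, 27, 98, 95, 51, 41]

After 3 steps: [5, 18, 27, 98, 95, 51, 41]


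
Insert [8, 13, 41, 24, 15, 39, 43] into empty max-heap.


Insert 8: [8]
Insert 13: [13, 8]
Insert 41: [41, 8, 13]
Insert 24: [41, 24, 13, 8]
Insert 15: [41, 24, 13, 8, 15]
Insert 39: [41, 24, 39, 8, 15, 13]
Insert 43: [43, 24, 41, 8, 15, 13, 39]

Final heap: [43, 24, 41, 8, 15, 13, 39]


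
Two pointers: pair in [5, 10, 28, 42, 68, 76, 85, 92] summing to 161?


lo=0(5)+hi=7(92)=97
lo=1(10)+hi=7(92)=102
lo=2(28)+hi=7(92)=120
lo=3(42)+hi=7(92)=134
lo=4(68)+hi=7(92)=160
lo=5(76)+hi=7(92)=168
lo=5(76)+hi=6(85)=161

Yes: 76+85=161


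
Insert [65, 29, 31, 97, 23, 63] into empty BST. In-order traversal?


Insert 65: root
Insert 29: L from 65
Insert 31: L from 65 -> R from 29
Insert 97: R from 65
Insert 23: L from 65 -> L from 29
Insert 63: L from 65 -> R from 29 -> R from 31

In-order: [23, 29, 31, 63, 65, 97]


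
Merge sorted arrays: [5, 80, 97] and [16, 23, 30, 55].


Take 5 from A
Take 16 from B
Take 23 from B
Take 30 from B
Take 55 from B

Merged: [5, 16, 23, 30, 55, 80, 97]


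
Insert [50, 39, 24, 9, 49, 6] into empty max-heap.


Insert 50: [50]
Insert 39: [50, 39]
Insert 24: [50, 39, 24]
Insert 9: [50, 39, 24, 9]
Insert 49: [50, 49, 24, 9, 39]
Insert 6: [50, 49, 24, 9, 39, 6]

Final heap: [50, 49, 24, 9, 39, 6]


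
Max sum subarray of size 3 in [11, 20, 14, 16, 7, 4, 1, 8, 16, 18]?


[0:3]: 45
[1:4]: 50
[2:5]: 37
[3:6]: 27
[4:7]: 12
[5:8]: 13
[6:9]: 25
[7:10]: 42

Max: 50 at [1:4]


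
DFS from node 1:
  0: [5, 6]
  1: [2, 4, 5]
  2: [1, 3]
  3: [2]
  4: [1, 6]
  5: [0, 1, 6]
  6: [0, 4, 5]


Visit 1, push [5, 4, 2]
Visit 2, push [3]
Visit 3, push []
Visit 4, push [6]
Visit 6, push [5, 0]
Visit 0, push [5]
Visit 5, push []

DFS order: [1, 2, 3, 4, 6, 0, 5]


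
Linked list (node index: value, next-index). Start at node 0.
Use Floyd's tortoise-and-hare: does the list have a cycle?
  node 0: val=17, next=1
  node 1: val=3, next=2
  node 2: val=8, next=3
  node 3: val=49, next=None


Floyd's tortoise (slow, +1) and hare (fast, +2):
  init: slow=0, fast=0
  step 1: slow=1, fast=2
  step 2: fast 2->3->None, no cycle

Cycle: no


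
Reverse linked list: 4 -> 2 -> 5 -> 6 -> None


Step 1: curr=4, set curr.next=prev(None) | reversed so far: 4
Step 2: curr=2, set curr.next=prev(4) | reversed so far: 2 -> 4
Step 3: curr=5, set curr.next=prev(2) | reversed so far: 5 -> 2 -> 4
Step 4: curr=6, set curr.next=prev(5) | reversed so far: 6 -> 5 -> 2 -> 4

6 -> 5 -> 2 -> 4 -> None


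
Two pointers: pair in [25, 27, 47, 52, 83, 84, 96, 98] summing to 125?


lo=0(25)+hi=7(98)=123
lo=1(27)+hi=7(98)=125

Yes: 27+98=125


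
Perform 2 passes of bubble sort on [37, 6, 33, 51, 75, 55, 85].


Initial: [37, 6, 33, 51, 75, 55, 85]
Pass 1: [6, 33, 37, 51, 55, 75, 85] (3 swaps)
Pass 2: [6, 33, 37, 51, 55, 75, 85] (0 swaps)

After 2 passes: [6, 33, 37, 51, 55, 75, 85]


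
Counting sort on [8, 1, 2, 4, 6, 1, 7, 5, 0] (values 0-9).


Input: [8, 1, 2, 4, 6, 1, 7, 5, 0]
Counts: [1, 2, 1, 0, 1, 1, 1, 1, 1, 0]

Sorted: [0, 1, 1, 2, 4, 5, 6, 7, 8]


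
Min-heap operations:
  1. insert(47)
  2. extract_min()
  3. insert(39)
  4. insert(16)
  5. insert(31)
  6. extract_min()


insert(47) -> [47]
extract_min()->47, []
insert(39) -> [39]
insert(16) -> [16, 39]
insert(31) -> [16, 39, 31]
extract_min()->16, [31, 39]

Final heap: [31, 39]


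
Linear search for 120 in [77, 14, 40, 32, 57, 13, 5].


i=0: 77!=120
i=1: 14!=120
i=2: 40!=120
i=3: 32!=120
i=4: 57!=120
i=5: 13!=120
i=6: 5!=120

Not found, 7 comps


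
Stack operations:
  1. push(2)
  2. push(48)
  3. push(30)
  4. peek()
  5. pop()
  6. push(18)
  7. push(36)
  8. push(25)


push(2) -> [2]
push(48) -> [2, 48]
push(30) -> [2, 48, 30]
peek()->30
pop()->30, [2, 48]
push(18) -> [2, 48, 18]
push(36) -> [2, 48, 18, 36]
push(25) -> [2, 48, 18, 36, 25]

Final stack: [2, 48, 18, 36, 25]


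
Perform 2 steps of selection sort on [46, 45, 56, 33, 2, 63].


Initial: [46, 45, 56, 33, 2, 63]
Step 1: min=2 at 4
  Swap: [2, 45, 56, 33, 46, 63]
Step 2: min=33 at 3
  Swap: [2, 33, 56, 45, 46, 63]

After 2 steps: [2, 33, 56, 45, 46, 63]


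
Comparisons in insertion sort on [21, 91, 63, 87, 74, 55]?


Algorithm: insertion sort
Input: [21, 91, 63, 87, 74, 55]
Sorted: [21, 55, 63, 74, 87, 91]

13


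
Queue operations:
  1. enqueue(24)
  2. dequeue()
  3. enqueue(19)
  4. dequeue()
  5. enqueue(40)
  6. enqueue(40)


enqueue(24) -> [24]
dequeue()->24, []
enqueue(19) -> [19]
dequeue()->19, []
enqueue(40) -> [40]
enqueue(40) -> [40, 40]

Final queue: [40, 40]


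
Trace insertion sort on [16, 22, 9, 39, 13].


Initial: [16, 22, 9, 39, 13]
Insert 22: [16, 22, 9, 39, 13]
Insert 9: [9, 16, 22, 39, 13]
Insert 39: [9, 16, 22, 39, 13]
Insert 13: [9, 13, 16, 22, 39]

Sorted: [9, 13, 16, 22, 39]


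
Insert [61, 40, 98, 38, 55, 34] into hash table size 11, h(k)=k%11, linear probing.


Insert 61: h=6 -> slot 6
Insert 40: h=7 -> slot 7
Insert 98: h=10 -> slot 10
Insert 38: h=5 -> slot 5
Insert 55: h=0 -> slot 0
Insert 34: h=1 -> slot 1

Table: [55, 34, None, None, None, 38, 61, 40, None, None, 98]


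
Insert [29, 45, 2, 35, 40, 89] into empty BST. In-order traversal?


Insert 29: root
Insert 45: R from 29
Insert 2: L from 29
Insert 35: R from 29 -> L from 45
Insert 40: R from 29 -> L from 45 -> R from 35
Insert 89: R from 29 -> R from 45

In-order: [2, 29, 35, 40, 45, 89]


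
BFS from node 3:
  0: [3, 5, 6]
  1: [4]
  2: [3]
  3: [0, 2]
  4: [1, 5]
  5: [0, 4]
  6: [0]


Visit 3, enqueue [0, 2]
Visit 0, enqueue [5, 6]
Visit 2, enqueue []
Visit 5, enqueue [4]
Visit 6, enqueue []
Visit 4, enqueue [1]
Visit 1, enqueue []

BFS order: [3, 0, 2, 5, 6, 4, 1]


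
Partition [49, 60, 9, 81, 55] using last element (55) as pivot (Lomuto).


Pivot: 55
  49 <= 55: advance i (no swap)
  9 <= 55: swap -> [49, 9, 60, 81, 55]
Place pivot at 2: [49, 9, 55, 81, 60]

Partitioned: [49, 9, 55, 81, 60]


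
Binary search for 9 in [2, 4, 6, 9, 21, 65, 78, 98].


Step 1: lo=0, hi=7, mid=3, val=9

Found at index 3


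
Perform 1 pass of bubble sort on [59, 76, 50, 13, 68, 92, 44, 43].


Initial: [59, 76, 50, 13, 68, 92, 44, 43]
Pass 1: [59, 50, 13, 68, 76, 44, 43, 92] (5 swaps)

After 1 pass: [59, 50, 13, 68, 76, 44, 43, 92]


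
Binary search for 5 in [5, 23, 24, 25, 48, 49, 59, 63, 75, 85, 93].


Step 1: lo=0, hi=10, mid=5, val=49
Step 2: lo=0, hi=4, mid=2, val=24
Step 3: lo=0, hi=1, mid=0, val=5

Found at index 0


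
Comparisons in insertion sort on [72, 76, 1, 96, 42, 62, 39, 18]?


Algorithm: insertion sort
Input: [72, 76, 1, 96, 42, 62, 39, 18]
Sorted: [1, 18, 39, 42, 62, 72, 76, 96]

25


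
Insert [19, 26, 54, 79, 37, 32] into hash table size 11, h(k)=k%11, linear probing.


Insert 19: h=8 -> slot 8
Insert 26: h=4 -> slot 4
Insert 54: h=10 -> slot 10
Insert 79: h=2 -> slot 2
Insert 37: h=4, 1 probes -> slot 5
Insert 32: h=10, 1 probes -> slot 0

Table: [32, None, 79, None, 26, 37, None, None, 19, None, 54]


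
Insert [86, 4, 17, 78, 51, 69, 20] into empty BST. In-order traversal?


Insert 86: root
Insert 4: L from 86
Insert 17: L from 86 -> R from 4
Insert 78: L from 86 -> R from 4 -> R from 17
Insert 51: L from 86 -> R from 4 -> R from 17 -> L from 78
Insert 69: L from 86 -> R from 4 -> R from 17 -> L from 78 -> R from 51
Insert 20: L from 86 -> R from 4 -> R from 17 -> L from 78 -> L from 51

In-order: [4, 17, 20, 51, 69, 78, 86]


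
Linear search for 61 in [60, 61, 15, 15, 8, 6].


i=0: 60!=61
i=1: 61==61 found!

Found at 1, 2 comps


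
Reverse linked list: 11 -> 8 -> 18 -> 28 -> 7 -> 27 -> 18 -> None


Step 1: curr=11, set curr.next=prev(None) | reversed so far: 11
Step 2: curr=8, set curr.next=prev(11) | reversed so far: 8 -> 11
Step 3: curr=18, set curr.next=prev(8) | reversed so far: 18 -> 8 -> 11
Step 4: curr=28, set curr.next=prev(18) | reversed so far: 28 -> 18 -> 8 -> 11
Step 5: curr=7, set curr.next=prev(28) | reversed so far: 7 -> 28 -> 18 -> 8 -> 11
Step 6: curr=27, set curr.next=prev(7) | reversed so far: 27 -> 7 -> 28 -> 18 -> 8 -> 11
Step 7: curr=18, set curr.next=prev(27) | reversed so far: 18 -> 27 -> 7 -> 28 -> 18 -> 8 -> 11

18 -> 27 -> 7 -> 28 -> 18 -> 8 -> 11 -> None


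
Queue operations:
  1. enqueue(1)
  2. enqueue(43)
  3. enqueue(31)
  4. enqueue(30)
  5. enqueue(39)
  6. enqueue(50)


enqueue(1) -> [1]
enqueue(43) -> [1, 43]
enqueue(31) -> [1, 43, 31]
enqueue(30) -> [1, 43, 31, 30]
enqueue(39) -> [1, 43, 31, 30, 39]
enqueue(50) -> [1, 43, 31, 30, 39, 50]

Final queue: [1, 43, 31, 30, 39, 50]


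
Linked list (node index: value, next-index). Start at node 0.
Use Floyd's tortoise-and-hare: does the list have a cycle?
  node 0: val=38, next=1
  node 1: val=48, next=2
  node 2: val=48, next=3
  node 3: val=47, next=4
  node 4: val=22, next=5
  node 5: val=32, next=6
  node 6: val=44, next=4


Floyd's tortoise (slow, +1) and hare (fast, +2):
  init: slow=0, fast=0
  step 1: slow=1, fast=2
  step 2: slow=2, fast=4
  step 3: slow=3, fast=6
  step 4: slow=4, fast=5
  step 5: slow=5, fast=4
  step 6: slow=6, fast=6
  slow == fast at node 6: cycle detected

Cycle: yes


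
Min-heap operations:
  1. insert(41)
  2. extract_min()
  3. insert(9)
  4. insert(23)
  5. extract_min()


insert(41) -> [41]
extract_min()->41, []
insert(9) -> [9]
insert(23) -> [9, 23]
extract_min()->9, [23]

Final heap: [23]


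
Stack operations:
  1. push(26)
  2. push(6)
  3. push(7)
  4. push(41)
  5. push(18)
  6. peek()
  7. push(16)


push(26) -> [26]
push(6) -> [26, 6]
push(7) -> [26, 6, 7]
push(41) -> [26, 6, 7, 41]
push(18) -> [26, 6, 7, 41, 18]
peek()->18
push(16) -> [26, 6, 7, 41, 18, 16]

Final stack: [26, 6, 7, 41, 18, 16]


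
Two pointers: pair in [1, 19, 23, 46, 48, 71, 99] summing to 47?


lo=0(1)+hi=6(99)=100
lo=0(1)+hi=5(71)=72
lo=0(1)+hi=4(48)=49
lo=0(1)+hi=3(46)=47

Yes: 1+46=47


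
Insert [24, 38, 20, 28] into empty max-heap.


Insert 24: [24]
Insert 38: [38, 24]
Insert 20: [38, 24, 20]
Insert 28: [38, 28, 20, 24]

Final heap: [38, 28, 20, 24]


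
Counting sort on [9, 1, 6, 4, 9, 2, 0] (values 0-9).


Input: [9, 1, 6, 4, 9, 2, 0]
Counts: [1, 1, 1, 0, 1, 0, 1, 0, 0, 2]

Sorted: [0, 1, 2, 4, 6, 9, 9]


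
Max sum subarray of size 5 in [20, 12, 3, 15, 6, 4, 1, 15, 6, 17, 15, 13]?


[0:5]: 56
[1:6]: 40
[2:7]: 29
[3:8]: 41
[4:9]: 32
[5:10]: 43
[6:11]: 54
[7:12]: 66

Max: 66 at [7:12]


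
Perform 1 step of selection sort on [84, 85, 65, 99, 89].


Initial: [84, 85, 65, 99, 89]
Step 1: min=65 at 2
  Swap: [65, 85, 84, 99, 89]

After 1 step: [65, 85, 84, 99, 89]


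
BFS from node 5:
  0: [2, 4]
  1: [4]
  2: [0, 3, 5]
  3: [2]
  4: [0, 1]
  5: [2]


Visit 5, enqueue [2]
Visit 2, enqueue [0, 3]
Visit 0, enqueue [4]
Visit 3, enqueue []
Visit 4, enqueue [1]
Visit 1, enqueue []

BFS order: [5, 2, 0, 3, 4, 1]


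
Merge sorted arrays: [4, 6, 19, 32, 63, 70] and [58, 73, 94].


Take 4 from A
Take 6 from A
Take 19 from A
Take 32 from A
Take 58 from B
Take 63 from A
Take 70 from A

Merged: [4, 6, 19, 32, 58, 63, 70, 73, 94]


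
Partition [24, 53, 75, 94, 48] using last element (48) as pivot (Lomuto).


Pivot: 48
  24 <= 48: advance i (no swap)
Place pivot at 1: [24, 48, 75, 94, 53]

Partitioned: [24, 48, 75, 94, 53]


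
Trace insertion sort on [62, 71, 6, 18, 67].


Initial: [62, 71, 6, 18, 67]
Insert 71: [62, 71, 6, 18, 67]
Insert 6: [6, 62, 71, 18, 67]
Insert 18: [6, 18, 62, 71, 67]
Insert 67: [6, 18, 62, 67, 71]

Sorted: [6, 18, 62, 67, 71]


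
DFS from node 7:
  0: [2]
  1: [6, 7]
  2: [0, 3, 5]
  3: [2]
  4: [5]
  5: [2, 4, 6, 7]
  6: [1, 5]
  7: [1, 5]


Visit 7, push [5, 1]
Visit 1, push [6]
Visit 6, push [5]
Visit 5, push [4, 2]
Visit 2, push [3, 0]
Visit 0, push []
Visit 3, push []
Visit 4, push []

DFS order: [7, 1, 6, 5, 2, 0, 3, 4]


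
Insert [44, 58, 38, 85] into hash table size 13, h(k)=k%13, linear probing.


Insert 44: h=5 -> slot 5
Insert 58: h=6 -> slot 6
Insert 38: h=12 -> slot 12
Insert 85: h=7 -> slot 7

Table: [None, None, None, None, None, 44, 58, 85, None, None, None, None, 38]


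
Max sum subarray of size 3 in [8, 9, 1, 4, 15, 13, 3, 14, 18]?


[0:3]: 18
[1:4]: 14
[2:5]: 20
[3:6]: 32
[4:7]: 31
[5:8]: 30
[6:9]: 35

Max: 35 at [6:9]


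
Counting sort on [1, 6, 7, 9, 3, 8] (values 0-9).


Input: [1, 6, 7, 9, 3, 8]
Counts: [0, 1, 0, 1, 0, 0, 1, 1, 1, 1]

Sorted: [1, 3, 6, 7, 8, 9]


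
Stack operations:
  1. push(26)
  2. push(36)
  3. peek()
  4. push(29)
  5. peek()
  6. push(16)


push(26) -> [26]
push(36) -> [26, 36]
peek()->36
push(29) -> [26, 36, 29]
peek()->29
push(16) -> [26, 36, 29, 16]

Final stack: [26, 36, 29, 16]


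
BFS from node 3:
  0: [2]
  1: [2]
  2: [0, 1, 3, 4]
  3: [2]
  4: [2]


Visit 3, enqueue [2]
Visit 2, enqueue [0, 1, 4]
Visit 0, enqueue []
Visit 1, enqueue []
Visit 4, enqueue []

BFS order: [3, 2, 0, 1, 4]


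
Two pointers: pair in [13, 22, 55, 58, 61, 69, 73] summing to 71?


lo=0(13)+hi=6(73)=86
lo=0(13)+hi=5(69)=82
lo=0(13)+hi=4(61)=74
lo=0(13)+hi=3(58)=71

Yes: 13+58=71


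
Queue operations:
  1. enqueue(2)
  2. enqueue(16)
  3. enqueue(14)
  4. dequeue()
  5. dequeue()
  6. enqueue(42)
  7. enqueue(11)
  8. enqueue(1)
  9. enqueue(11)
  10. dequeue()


enqueue(2) -> [2]
enqueue(16) -> [2, 16]
enqueue(14) -> [2, 16, 14]
dequeue()->2, [16, 14]
dequeue()->16, [14]
enqueue(42) -> [14, 42]
enqueue(11) -> [14, 42, 11]
enqueue(1) -> [14, 42, 11, 1]
enqueue(11) -> [14, 42, 11, 1, 11]
dequeue()->14, [42, 11, 1, 11]

Final queue: [42, 11, 1, 11]


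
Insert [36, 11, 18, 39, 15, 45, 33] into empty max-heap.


Insert 36: [36]
Insert 11: [36, 11]
Insert 18: [36, 11, 18]
Insert 39: [39, 36, 18, 11]
Insert 15: [39, 36, 18, 11, 15]
Insert 45: [45, 36, 39, 11, 15, 18]
Insert 33: [45, 36, 39, 11, 15, 18, 33]

Final heap: [45, 36, 39, 11, 15, 18, 33]


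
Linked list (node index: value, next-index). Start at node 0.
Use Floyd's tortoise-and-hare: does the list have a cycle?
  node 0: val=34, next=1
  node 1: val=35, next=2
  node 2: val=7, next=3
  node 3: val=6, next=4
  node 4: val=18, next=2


Floyd's tortoise (slow, +1) and hare (fast, +2):
  init: slow=0, fast=0
  step 1: slow=1, fast=2
  step 2: slow=2, fast=4
  step 3: slow=3, fast=3
  slow == fast at node 3: cycle detected

Cycle: yes


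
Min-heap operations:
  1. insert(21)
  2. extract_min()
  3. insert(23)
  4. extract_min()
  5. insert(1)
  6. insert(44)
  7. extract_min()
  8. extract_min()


insert(21) -> [21]
extract_min()->21, []
insert(23) -> [23]
extract_min()->23, []
insert(1) -> [1]
insert(44) -> [1, 44]
extract_min()->1, [44]
extract_min()->44, []

Final heap: []


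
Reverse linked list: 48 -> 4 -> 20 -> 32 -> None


Step 1: curr=48, set curr.next=prev(None) | reversed so far: 48
Step 2: curr=4, set curr.next=prev(48) | reversed so far: 4 -> 48
Step 3: curr=20, set curr.next=prev(4) | reversed so far: 20 -> 4 -> 48
Step 4: curr=32, set curr.next=prev(20) | reversed so far: 32 -> 20 -> 4 -> 48

32 -> 20 -> 4 -> 48 -> None


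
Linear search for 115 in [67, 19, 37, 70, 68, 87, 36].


i=0: 67!=115
i=1: 19!=115
i=2: 37!=115
i=3: 70!=115
i=4: 68!=115
i=5: 87!=115
i=6: 36!=115

Not found, 7 comps
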